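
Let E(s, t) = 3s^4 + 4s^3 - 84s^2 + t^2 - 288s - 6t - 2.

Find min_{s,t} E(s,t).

-1483

E(s,t) separates as P(s) + Q(t) − 2, so its minimum is min P + min Q − 2.
P'(s) = 12(s - 4)(s + 2)(s + 3) vanishes at s ∈ {-3, -2, 4}; Q'(t) = 2(t - 3) vanishes at t ∈ {3}.
Local minima of P (where P''>0): P(-3)=243, P(4)=-1472. Local minima of Q: Q(3)=-9.
So the global minimum of E is P(4) + Q(3) − 2 = -1472 − 9 − 2 = -1483, attained at (4, 3).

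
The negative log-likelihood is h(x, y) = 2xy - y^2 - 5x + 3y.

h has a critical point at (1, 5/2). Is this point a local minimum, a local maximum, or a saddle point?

The Hessian of h is constant: H = [[0, 2], [2, -2]].
det(H) = 0·(-2) − 2² = -4.
Since det(H) < 0, H is indefinite and the critical point is a saddle point.

saddle point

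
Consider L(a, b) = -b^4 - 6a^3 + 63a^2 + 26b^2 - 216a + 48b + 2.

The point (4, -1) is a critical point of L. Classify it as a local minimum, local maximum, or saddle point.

saddle point

The mixed partial ∂²L/∂a∂b is 0, so the Hessian at any point is diag(L_aa, L_bb) = diag(18(-2a + 7), 4(-3b^2 + 13)).
At (4, -1): H = diag(-18, 40).
The eigenvalues have opposite signs, so H is indefinite: a saddle point.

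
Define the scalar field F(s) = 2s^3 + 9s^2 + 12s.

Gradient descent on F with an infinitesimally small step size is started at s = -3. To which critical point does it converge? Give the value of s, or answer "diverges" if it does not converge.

diverges

F'(s) = 6(s + 1)(s + 2), so F'(-3) = 12.
Gradient descent moves in the -F' direction, i.e. s is decreasing.
There is no critical point below s=-3, and F' keeps the same sign, so the iterate runs off to −∞.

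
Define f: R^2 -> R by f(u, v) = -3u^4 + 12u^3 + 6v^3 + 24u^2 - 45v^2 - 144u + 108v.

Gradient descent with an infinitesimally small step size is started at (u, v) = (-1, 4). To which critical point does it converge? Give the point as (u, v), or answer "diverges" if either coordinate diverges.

(2, 3)

f is separable, so gradient descent decouples: u follows -∂f/∂u, v follows -∂f/∂v.
∂f/∂u = -12(u - 3)(u - 2)(u + 2); at u=-1 this is -144, so u increases.
∂f/∂v = 18(v - 3)(v - 2); at v=4 this is 36, so v decreases.
u converges to its nearest critical value 2 (a local min of the u-part); v converges to 3. The iterate converges to (2, 3).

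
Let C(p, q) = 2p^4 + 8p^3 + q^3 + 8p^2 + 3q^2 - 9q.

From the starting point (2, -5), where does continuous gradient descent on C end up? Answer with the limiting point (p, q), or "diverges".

C is separable, so gradient descent decouples: p follows -∂C/∂p, q follows -∂C/∂q.
∂C/∂p = 8p(p + 1)(p + 2); at p=2 this is 192, so p decreases.
∂C/∂q = 3(q - 1)(q + 3); at q=-5 this is 36, so q decreases.
The q-coordinate has no critical point in that direction and runs off to infinity.

diverges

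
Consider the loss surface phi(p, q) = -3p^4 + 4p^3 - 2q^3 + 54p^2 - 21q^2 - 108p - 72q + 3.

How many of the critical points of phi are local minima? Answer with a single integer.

1

phi separates as a function of p plus a function of q, so ∇phi=0 decouples.
∂phi/∂p = -12(p - 3)(p - 1)(p + 3) = 0 at p ∈ {-3, 1, 3}; ∂phi/∂q = -6(q + 3)(q + 4) = 0 at q ∈ {-4, -3}.
The Hessian is diagonal: diag(phi_pp, phi_qq). Second derivatives: phi_pp(-3)=-288, phi_pp(1)=96, phi_pp(3)=-144; phi_qq(-4)=6, phi_qq(-3)=-6.
Local minima occur where both diagonal entries positive: (1, -4). Count: 1.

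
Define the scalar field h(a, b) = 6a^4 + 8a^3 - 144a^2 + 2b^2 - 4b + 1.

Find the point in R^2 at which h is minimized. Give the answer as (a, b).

(-4, 1)

h(a,b) separates as P(a) + Q(b) + 1, so its minimum is min P + min Q + 1.
P'(a) = 24a(a - 3)(a + 4) vanishes at a ∈ {-4, 0, 3}; Q'(b) = 4b - 4 vanishes at b ∈ {1}.
Local minima of P (where P''>0): P(-4)=-1280, P(3)=-594. Local minima of Q: Q(1)=-2.
So the global minimum of h is P(-4) + Q(1) + 1 = -1280 − 2 + 1 = -1281, attained at (-4, 1).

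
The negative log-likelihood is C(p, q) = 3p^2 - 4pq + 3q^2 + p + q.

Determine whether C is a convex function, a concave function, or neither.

C is quadratic, so its Hessian is the constant matrix H = [[6, -4], [-4, 6]].
det(H) = 20, tr(H) = 12.
det(H) > 0 and tr(H) > 0, so H is positive definite everywhere: convex.

convex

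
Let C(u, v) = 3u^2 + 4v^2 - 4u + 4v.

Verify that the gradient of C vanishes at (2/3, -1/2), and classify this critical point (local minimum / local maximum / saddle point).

local minimum

∇C = (6u - 4, 8v + 4); substituting (2/3, -1/2) gives ∇C = (0, 0), so (2/3, -1/2) is indeed a critical point.
The Hessian of C is constant: H = [[6, 0], [0, 8]].
det(H) = 6·8 − 0² = 48.
det(H) > 0 and tr(H) = 14 > 0, so H is positive definite and the point is a local minimum.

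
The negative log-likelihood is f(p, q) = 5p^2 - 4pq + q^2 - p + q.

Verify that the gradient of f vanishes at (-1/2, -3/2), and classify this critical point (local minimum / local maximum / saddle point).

∇f = (10p - 4q - 1, -4p + 2q + 1); substituting (-1/2, -3/2) gives ∇f = (0, 0), so (-1/2, -3/2) is indeed a critical point.
The Hessian of f is constant: H = [[10, -4], [-4, 2]].
det(H) = 10·2 − (-4)² = 4.
det(H) > 0 and tr(H) = 12 > 0, so H is positive definite and the point is a local minimum.

local minimum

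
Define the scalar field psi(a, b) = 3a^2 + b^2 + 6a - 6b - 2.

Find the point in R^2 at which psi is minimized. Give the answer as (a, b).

(-1, 3)

psi(a,b) separates as P(a) + Q(b) − 2, so its minimum is min P + min Q − 2.
P'(a) = 6a + 6 vanishes at a ∈ {-1}; Q'(b) = 2b - 6 vanishes at b ∈ {3}.
Local minima of P (where P''>0): P(-1)=-3. Local minima of Q: Q(3)=-9.
So the global minimum of psi is P(-1) + Q(3) − 2 = -3 − 9 − 2 = -14, attained at (-1, 3).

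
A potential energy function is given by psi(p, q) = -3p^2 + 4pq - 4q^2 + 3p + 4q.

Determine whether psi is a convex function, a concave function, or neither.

concave

psi is quadratic, so its Hessian is the constant matrix H = [[-6, 4], [4, -8]].
det(H) = 32, tr(H) = -14.
det(H) > 0 and tr(H) < 0, so H is negative definite everywhere: concave.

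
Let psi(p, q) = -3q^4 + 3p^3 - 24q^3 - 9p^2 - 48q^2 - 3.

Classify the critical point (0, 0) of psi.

local maximum

The mixed partial ∂²psi/∂p∂q is 0, so the Hessian at any point is diag(psi_pp, psi_qq) = diag(18(p - 1), -12(3q^2 + 12q + 8)).
At (0, 0): H = diag(-18, -96).
Both eigenvalues are negative, so H is negative definite: a local maximum.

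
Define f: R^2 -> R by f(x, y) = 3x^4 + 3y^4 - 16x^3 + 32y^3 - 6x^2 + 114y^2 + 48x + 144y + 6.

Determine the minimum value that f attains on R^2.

f(x,y) separates as P(x) + Q(y) + 6, so its minimum is min P + min Q + 6.
P'(x) = 12(x - 4)(x - 1)(x + 1) vanishes at x ∈ {-1, 1, 4}; Q'(y) = 12(y + 1)(y + 3)(y + 4) vanishes at y ∈ {-4, -3, -1}.
Local minima of P (where P''>0): P(-1)=-35, P(4)=-160. Local minima of Q: Q(-4)=-32, Q(-1)=-59.
So the global minimum of f is P(4) + Q(-1) + 6 = -160 − 59 + 6 = -213, attained at (4, -1).

-213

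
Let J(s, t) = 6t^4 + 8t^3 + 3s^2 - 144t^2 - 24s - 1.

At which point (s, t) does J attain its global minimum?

(4, -4)

J(s,t) separates as P(s) + Q(t) − 1, so its minimum is min P + min Q − 1.
P'(s) = 6s - 24 vanishes at s ∈ {4}; Q'(t) = 24t(t - 3)(t + 4) vanishes at t ∈ {-4, 0, 3}.
Local minima of P (where P''>0): P(4)=-48. Local minima of Q: Q(-4)=-1280, Q(3)=-594.
So the global minimum of J is P(4) + Q(-4) − 1 = -48 − 1280 − 1 = -1329, attained at (4, -4).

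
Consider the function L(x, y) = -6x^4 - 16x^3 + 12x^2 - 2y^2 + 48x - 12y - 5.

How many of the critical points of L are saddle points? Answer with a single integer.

1

L separates as a function of x plus a function of y, so ∇L=0 decouples.
∂L/∂x = -24(x - 1)(x + 1)(x + 2) = 0 at x ∈ {-2, -1, 1}; ∂L/∂y = -4(y + 3) = 0 at y ∈ {-3}.
The Hessian is diagonal: diag(L_xx, L_yy). Second derivatives: L_xx(-2)=-72, L_xx(-1)=48, L_xx(1)=-144; L_yy(-3)=-4.
Saddle points occur where the two diagonal entries have opposite signs: (-1, -3). Count: 1.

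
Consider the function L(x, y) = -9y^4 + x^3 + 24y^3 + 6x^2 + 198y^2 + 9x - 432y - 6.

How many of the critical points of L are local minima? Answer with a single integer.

1

L separates as a function of x plus a function of y, so ∇L=0 decouples.
∂L/∂x = 3(x + 1)(x + 3) = 0 at x ∈ {-3, -1}; ∂L/∂y = -36(y - 4)(y - 1)(y + 3) = 0 at y ∈ {-3, 1, 4}.
The Hessian is diagonal: diag(L_xx, L_yy). Second derivatives: L_xx(-3)=-6, L_xx(-1)=6; L_yy(-3)=-1008, L_yy(1)=432, L_yy(4)=-756.
Local minima occur where both diagonal entries positive: (-1, 1). Count: 1.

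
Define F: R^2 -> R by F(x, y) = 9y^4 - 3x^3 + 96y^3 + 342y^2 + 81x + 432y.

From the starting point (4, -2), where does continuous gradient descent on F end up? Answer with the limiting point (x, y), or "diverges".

diverges

F is separable, so gradient descent decouples: x follows -∂F/∂x, y follows -∂F/∂y.
∂F/∂x = -9(x - 3)(x + 3); at x=4 this is -63, so x increases.
∂F/∂y = 36(y + 1)(y + 3)(y + 4); at y=-2 this is -72, so y increases.
The x-coordinate has no critical point in that direction and runs off to infinity.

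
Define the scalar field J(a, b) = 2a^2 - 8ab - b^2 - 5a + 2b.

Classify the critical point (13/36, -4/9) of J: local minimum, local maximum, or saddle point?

The Hessian of J is constant: H = [[4, -8], [-8, -2]].
det(H) = 4·(-2) − (-8)² = -72.
Since det(H) < 0, H is indefinite and the critical point is a saddle point.

saddle point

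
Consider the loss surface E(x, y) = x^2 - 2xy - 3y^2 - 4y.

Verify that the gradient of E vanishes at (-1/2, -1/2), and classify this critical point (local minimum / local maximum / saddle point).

saddle point

∇E = (2x - 2y, -2x - 6y - 4); substituting (-1/2, -1/2) gives ∇E = (0, 0), so (-1/2, -1/2) is indeed a critical point.
The Hessian of E is constant: H = [[2, -2], [-2, -6]].
det(H) = 2·(-6) − (-2)² = -16.
Since det(H) < 0, H is indefinite and the critical point is a saddle point.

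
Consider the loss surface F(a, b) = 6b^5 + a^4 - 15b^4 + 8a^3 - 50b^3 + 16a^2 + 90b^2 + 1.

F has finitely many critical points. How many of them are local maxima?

2

F separates as a function of a plus a function of b, so ∇F=0 decouples.
∂F/∂a = 4a(a + 2)(a + 4) = 0 at a ∈ {-4, -2, 0}; ∂F/∂b = 30b(b - 3)(b - 1)(b + 2) = 0 at b ∈ {-2, 0, 1, 3}.
The Hessian is diagonal: diag(F_aa, F_bb). Second derivatives: F_aa(-4)=32, F_aa(-2)=-16, F_aa(0)=32; F_bb(-2)=-900, F_bb(0)=180, F_bb(1)=-180, F_bb(3)=900.
Local maxima occur where both diagonal entries negative: (-2, -2), (-2, 1). Count: 2.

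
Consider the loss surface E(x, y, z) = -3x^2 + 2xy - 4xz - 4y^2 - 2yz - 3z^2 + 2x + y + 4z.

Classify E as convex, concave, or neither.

concave

E is quadratic, so its Hessian is the constant matrix H = [[-6, 2, -4], [2, -8, -2], [-4, -2, -6]].
Leading principal minors: -6, 44, -80.
Signs alternate −, +, − ⇒ H ≺ 0 ⇒ concave.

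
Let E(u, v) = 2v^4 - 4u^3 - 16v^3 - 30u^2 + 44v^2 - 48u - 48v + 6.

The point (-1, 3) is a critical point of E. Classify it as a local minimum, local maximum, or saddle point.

The mixed partial ∂²E/∂u∂v is 0, so the Hessian at any point is diag(E_uu, E_vv) = diag(-12(2u + 5), 8(3v^2 - 12v + 11)).
At (-1, 3): H = diag(-36, 16).
The eigenvalues have opposite signs, so H is indefinite: a saddle point.

saddle point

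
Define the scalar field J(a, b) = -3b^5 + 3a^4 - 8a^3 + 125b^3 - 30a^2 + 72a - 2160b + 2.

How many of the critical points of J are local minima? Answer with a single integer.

4

J separates as a function of a plus a function of b, so ∇J=0 decouples.
∂J/∂a = 12(a - 3)(a - 1)(a + 2) = 0 at a ∈ {-2, 1, 3}; ∂J/∂b = -15(b - 4)(b - 3)(b + 3)(b + 4) = 0 at b ∈ {-4, -3, 3, 4}.
The Hessian is diagonal: diag(J_aa, J_bb). Second derivatives: J_aa(-2)=180, J_aa(1)=-72, J_aa(3)=120; J_bb(-4)=840, J_bb(-3)=-630, J_bb(3)=630, J_bb(4)=-840.
Local minima occur where both diagonal entries positive: (-2, -4), (-2, 3), (3, -4), (3, 3). Count: 4.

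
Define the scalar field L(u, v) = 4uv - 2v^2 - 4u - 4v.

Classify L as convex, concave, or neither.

L is quadratic, so its Hessian is the constant matrix H = [[0, 4], [4, -4]].
det(H) = -16, tr(H) = -4.
det(H) < 0, so H is indefinite: neither convex nor concave.

neither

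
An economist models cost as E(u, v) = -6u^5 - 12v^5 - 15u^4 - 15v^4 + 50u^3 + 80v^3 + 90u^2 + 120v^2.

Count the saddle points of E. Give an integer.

E separates as a function of u plus a function of v, so ∇E=0 decouples.
∂E/∂u = -30u(u - 2)(u + 1)(u + 3) = 0 at u ∈ {-3, -1, 0, 2}; ∂E/∂v = -60v(v - 2)(v + 1)(v + 2) = 0 at v ∈ {-2, -1, 0, 2}.
The Hessian is diagonal: diag(E_uu, E_vv). Second derivatives: E_uu(-3)=900, E_uu(-1)=-180, E_uu(0)=180, E_uu(2)=-900; E_vv(-2)=480, E_vv(-1)=-180, E_vv(0)=240, E_vv(2)=-1440.
Saddle points occur where the two diagonal entries have opposite signs: (-3, -1), (-3, 2), (-1, -2), (-1, 0), (0, -1), (0, 2), (2, -2), (2, 0). Count: 8.

8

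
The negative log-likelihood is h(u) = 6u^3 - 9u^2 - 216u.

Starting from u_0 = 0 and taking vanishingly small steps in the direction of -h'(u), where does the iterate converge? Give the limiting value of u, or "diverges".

h'(u) = 18(u - 4)(u + 3), so h'(0) = -216.
Gradient descent moves in the -h' direction, i.e. u is increasing.
The nearest critical point in that direction is u = 4, where h'' = 126 > 0 (a local minimum). The iterate converges there.

4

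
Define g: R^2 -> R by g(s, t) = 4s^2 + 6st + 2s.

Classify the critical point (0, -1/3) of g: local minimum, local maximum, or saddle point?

The Hessian of g is constant: H = [[8, 6], [6, 0]].
det(H) = 8·0 − 6² = -36.
Since det(H) < 0, H is indefinite and the critical point is a saddle point.

saddle point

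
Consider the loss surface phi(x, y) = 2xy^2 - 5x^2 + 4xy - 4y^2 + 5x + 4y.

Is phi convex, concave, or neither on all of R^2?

neither

The term 2xy^2 is cubic, so the Hessian is not constant.
∂²phi/∂y² = 4x - 8, which takes both signs as x varies (negative for sufficiently negative x). A diagonal entry of the Hessian changing sign means the Hessian is neither positive- nor negative-semidefinite on all of R^2.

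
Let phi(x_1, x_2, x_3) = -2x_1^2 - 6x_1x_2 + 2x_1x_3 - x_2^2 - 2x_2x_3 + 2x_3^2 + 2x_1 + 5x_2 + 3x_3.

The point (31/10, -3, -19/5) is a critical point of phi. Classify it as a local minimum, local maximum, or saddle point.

saddle point

The Hessian is constant: H = [[-4, -6, 2], [-6, -2, -2], [2, -2, 4]].
Leading principal minors: Δ₁ = -4, Δ₂ = -28, Δ₃ = -40.
The minors fit neither the all-positive nor the alternating-sign pattern, so H is indefinite: a saddle point.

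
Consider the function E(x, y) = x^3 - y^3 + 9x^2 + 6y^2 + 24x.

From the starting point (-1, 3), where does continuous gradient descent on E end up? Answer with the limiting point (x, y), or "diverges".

(-2, 0)

E is separable, so gradient descent decouples: x follows -∂E/∂x, y follows -∂E/∂y.
∂E/∂x = 3(x + 2)(x + 4); at x=-1 this is 9, so x decreases.
∂E/∂y = -3y(y - 4); at y=3 this is 9, so y decreases.
x converges to its nearest critical value -2 (a local min of the x-part); y converges to 0. The iterate converges to (-2, 0).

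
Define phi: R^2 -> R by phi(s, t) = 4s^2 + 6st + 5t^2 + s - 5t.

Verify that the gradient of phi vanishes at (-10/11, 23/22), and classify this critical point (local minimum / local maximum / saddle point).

∇phi = (8s + 6t + 1, 6s + 10t - 5); substituting (-10/11, 23/22) gives ∇phi = (0, 0), so (-10/11, 23/22) is indeed a critical point.
The Hessian of phi is constant: H = [[8, 6], [6, 10]].
det(H) = 8·10 − 6² = 44.
det(H) > 0 and tr(H) = 18 > 0, so H is positive definite and the point is a local minimum.

local minimum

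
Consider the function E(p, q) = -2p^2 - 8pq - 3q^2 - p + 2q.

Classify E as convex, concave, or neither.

neither

E is quadratic, so its Hessian is the constant matrix H = [[-4, -8], [-8, -6]].
det(H) = -40, tr(H) = -10.
det(H) < 0, so H is indefinite: neither convex nor concave.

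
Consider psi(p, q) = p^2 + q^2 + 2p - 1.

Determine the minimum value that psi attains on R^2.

-2

psi(p,q) separates as A(p) + B(q) − 1, so its minimum is min A + min B − 1.
A'(p) = 2p + 2 vanishes at p ∈ {-1}; B'(q) = 2q vanishes at q ∈ {0}.
Local minima of A (where A''>0): A(-1)=-1. Local minima of B: B(0)=0.
So the global minimum of psi is A(-1) + B(0) − 1 = -1 + 0 − 1 = -2, attained at (-1, 0).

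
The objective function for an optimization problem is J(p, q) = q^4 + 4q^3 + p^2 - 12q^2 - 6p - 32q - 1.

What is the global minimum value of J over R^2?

J(p,q) separates as A(p) + B(q) − 1, so its minimum is min A + min B − 1.
A'(p) = 2p - 6 vanishes at p ∈ {3}; B'(q) = 4(q - 2)(q + 1)(q + 4) vanishes at q ∈ {-4, -1, 2}.
Local minima of A (where A''>0): A(3)=-9. Local minima of B: B(-4)=-64, B(2)=-64.
So the global minimum of J is A(3) + B(-4) − 1 = -9 − 64 − 1 = -74, attained at (3, -4).

-74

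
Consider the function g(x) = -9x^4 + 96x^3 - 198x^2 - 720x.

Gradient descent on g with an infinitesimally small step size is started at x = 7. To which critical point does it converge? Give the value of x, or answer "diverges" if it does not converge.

g'(x) = -36(x - 5)(x - 4)(x + 1), so g'(7) = -1728.
Gradient descent moves in the -g' direction, i.e. x is increasing.
There is no critical point above x=7, and g' keeps the same sign, so the iterate runs off to +∞.

diverges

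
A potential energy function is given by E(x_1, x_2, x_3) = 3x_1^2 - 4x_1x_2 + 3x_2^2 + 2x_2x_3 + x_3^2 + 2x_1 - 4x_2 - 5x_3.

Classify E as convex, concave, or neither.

convex

E is quadratic, so its Hessian is the constant matrix H = [[6, -4, 0], [-4, 6, 2], [0, 2, 2]].
Leading principal minors: 6, 20, 16.
All positive ⇒ H ≻ 0 ⇒ convex.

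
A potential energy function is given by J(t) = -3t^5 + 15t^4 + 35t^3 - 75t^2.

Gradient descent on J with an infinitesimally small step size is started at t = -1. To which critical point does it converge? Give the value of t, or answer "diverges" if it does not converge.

J'(t) = -15t(t - 5)(t - 1)(t + 2), so J'(-1) = 180.
Gradient descent moves in the -J' direction, i.e. t is decreasing.
The nearest critical point in that direction is t = -2, where J'' = 630 > 0 (a local minimum). The iterate converges there.

-2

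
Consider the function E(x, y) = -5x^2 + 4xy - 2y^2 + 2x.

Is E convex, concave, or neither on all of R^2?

concave

E is quadratic, so its Hessian is the constant matrix H = [[-10, 4], [4, -4]].
det(H) = 24, tr(H) = -14.
det(H) > 0 and tr(H) < 0, so H is negative definite everywhere: concave.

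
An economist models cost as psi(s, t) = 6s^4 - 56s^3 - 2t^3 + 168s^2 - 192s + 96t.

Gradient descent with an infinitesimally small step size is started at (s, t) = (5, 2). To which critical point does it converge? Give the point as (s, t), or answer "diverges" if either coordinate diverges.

(4, -4)

psi is separable, so gradient descent decouples: s follows -∂psi/∂s, t follows -∂psi/∂t.
∂psi/∂s = 24(s - 4)(s - 2)(s - 1); at s=5 this is 288, so s decreases.
∂psi/∂t = -6(t - 4)(t + 4); at t=2 this is 72, so t decreases.
s converges to its nearest critical value 4 (a local min of the s-part); t converges to -4. The iterate converges to (4, -4).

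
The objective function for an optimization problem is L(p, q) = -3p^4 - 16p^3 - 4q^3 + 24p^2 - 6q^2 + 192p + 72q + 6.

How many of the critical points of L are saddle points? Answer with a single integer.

3

L separates as a function of p plus a function of q, so ∇L=0 decouples.
∂L/∂p = -12(p - 2)(p + 2)(p + 4) = 0 at p ∈ {-4, -2, 2}; ∂L/∂q = -12(q - 2)(q + 3) = 0 at q ∈ {-3, 2}.
The Hessian is diagonal: diag(L_pp, L_qq). Second derivatives: L_pp(-4)=-144, L_pp(-2)=96, L_pp(2)=-288; L_qq(-3)=60, L_qq(2)=-60.
Saddle points occur where the two diagonal entries have opposite signs: (-4, -3), (-2, 2), (2, -3). Count: 3.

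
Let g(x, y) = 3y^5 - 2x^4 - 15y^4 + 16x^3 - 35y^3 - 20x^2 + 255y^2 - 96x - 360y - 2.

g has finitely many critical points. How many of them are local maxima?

g separates as a function of x plus a function of y, so ∇g=0 decouples.
∂g/∂x = -8(x - 4)(x - 3)(x + 1) = 0 at x ∈ {-1, 3, 4}; ∂g/∂y = 15(y - 4)(y - 2)(y - 1)(y + 3) = 0 at y ∈ {-3, 1, 2, 4}.
The Hessian is diagonal: diag(g_xx, g_yy). Second derivatives: g_xx(-1)=-160, g_xx(3)=32, g_xx(4)=-40; g_yy(-3)=-2100, g_yy(1)=180, g_yy(2)=-150, g_yy(4)=630.
Local maxima occur where both diagonal entries negative: (-1, -3), (-1, 2), (4, -3), (4, 2). Count: 4.

4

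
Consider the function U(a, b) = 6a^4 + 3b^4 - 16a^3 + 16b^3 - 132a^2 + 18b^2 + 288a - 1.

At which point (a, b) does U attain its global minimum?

U(a,b) separates as P(a) + Q(b) − 1, so its minimum is min P + min Q − 1.
P'(a) = 24(a - 4)(a - 1)(a + 3) vanishes at a ∈ {-3, 1, 4}; Q'(b) = 12b(b + 1)(b + 3) vanishes at b ∈ {-3, -1, 0}.
Local minima of P (where P''>0): P(-3)=-1134, P(4)=-448. Local minima of Q: Q(-3)=-27, Q(0)=0.
So the global minimum of U is P(-3) + Q(-3) − 1 = -1134 − 27 − 1 = -1162, attained at (-3, -3).

(-3, -3)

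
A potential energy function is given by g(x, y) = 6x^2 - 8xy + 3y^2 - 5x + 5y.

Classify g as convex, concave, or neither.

convex

g is quadratic, so its Hessian is the constant matrix H = [[12, -8], [-8, 6]].
det(H) = 8, tr(H) = 18.
det(H) > 0 and tr(H) > 0, so H is positive definite everywhere: convex.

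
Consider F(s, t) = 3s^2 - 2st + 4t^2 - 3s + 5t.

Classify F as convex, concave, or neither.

convex

F is quadratic, so its Hessian is the constant matrix H = [[6, -2], [-2, 8]].
det(H) = 44, tr(H) = 14.
det(H) > 0 and tr(H) > 0, so H is positive definite everywhere: convex.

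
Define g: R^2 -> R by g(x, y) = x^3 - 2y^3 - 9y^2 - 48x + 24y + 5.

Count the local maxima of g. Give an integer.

1

g separates as a function of x plus a function of y, so ∇g=0 decouples.
∂g/∂x = 3(x - 4)(x + 4) = 0 at x ∈ {-4, 4}; ∂g/∂y = -6(y - 1)(y + 4) = 0 at y ∈ {-4, 1}.
The Hessian is diagonal: diag(g_xx, g_yy). Second derivatives: g_xx(-4)=-24, g_xx(4)=24; g_yy(-4)=30, g_yy(1)=-30.
Local maxima occur where both diagonal entries negative: (-4, 1). Count: 1.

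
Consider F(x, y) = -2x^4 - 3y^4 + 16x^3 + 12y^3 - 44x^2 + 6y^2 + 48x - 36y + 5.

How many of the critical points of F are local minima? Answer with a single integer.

1

F separates as a function of x plus a function of y, so ∇F=0 decouples.
∂F/∂x = -8(x - 3)(x - 2)(x - 1) = 0 at x ∈ {1, 2, 3}; ∂F/∂y = -12(y - 3)(y - 1)(y + 1) = 0 at y ∈ {-1, 1, 3}.
The Hessian is diagonal: diag(F_xx, F_yy). Second derivatives: F_xx(1)=-16, F_xx(2)=8, F_xx(3)=-16; F_yy(-1)=-96, F_yy(1)=48, F_yy(3)=-96.
Local minima occur where both diagonal entries positive: (2, 1). Count: 1.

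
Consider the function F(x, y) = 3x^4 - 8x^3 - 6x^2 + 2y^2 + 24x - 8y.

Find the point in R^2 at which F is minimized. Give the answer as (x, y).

(-1, 2)

F(x,y) separates as P(x) + Q(y), so its minimum is min P + min Q.
P'(x) = 12(x - 2)(x - 1)(x + 1) vanishes at x ∈ {-1, 1, 2}; Q'(y) = 4y - 8 vanishes at y ∈ {2}.
Local minima of P (where P''>0): P(-1)=-19, P(2)=8. Local minima of Q: Q(2)=-8.
So the global minimum of F is P(-1) + Q(2) = -19 − 8 = -27, attained at (-1, 2).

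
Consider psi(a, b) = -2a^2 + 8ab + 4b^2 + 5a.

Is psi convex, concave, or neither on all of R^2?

psi is quadratic, so its Hessian is the constant matrix H = [[-4, 8], [8, 8]].
det(H) = -96, tr(H) = 4.
det(H) < 0, so H is indefinite: neither convex nor concave.

neither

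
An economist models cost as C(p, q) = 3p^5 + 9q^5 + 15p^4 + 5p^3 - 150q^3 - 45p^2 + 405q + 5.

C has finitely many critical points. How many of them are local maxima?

C separates as a function of p plus a function of q, so ∇C=0 decouples.
∂C/∂p = 15p(p - 1)(p + 2)(p + 3) = 0 at p ∈ {-3, -2, 0, 1}; ∂C/∂q = 45(q - 3)(q - 1)(q + 1)(q + 3) = 0 at q ∈ {-3, -1, 1, 3}.
The Hessian is diagonal: diag(C_pp, C_qq). Second derivatives: C_pp(-3)=-180, C_pp(-2)=90, C_pp(0)=-90, C_pp(1)=180; C_qq(-3)=-2160, C_qq(-1)=720, C_qq(1)=-720, C_qq(3)=2160.
Local maxima occur where both diagonal entries negative: (-3, -3), (-3, 1), (0, -3), (0, 1). Count: 4.

4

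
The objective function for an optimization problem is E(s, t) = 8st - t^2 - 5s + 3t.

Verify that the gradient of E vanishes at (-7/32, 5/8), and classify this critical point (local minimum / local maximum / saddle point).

saddle point

∇E = (8t - 5, 8s - 2t + 3); substituting (-7/32, 5/8) gives ∇E = (0, 0), so (-7/32, 5/8) is indeed a critical point.
The Hessian of E is constant: H = [[0, 8], [8, -2]].
det(H) = 0·(-2) − 8² = -64.
Since det(H) < 0, H is indefinite and the critical point is a saddle point.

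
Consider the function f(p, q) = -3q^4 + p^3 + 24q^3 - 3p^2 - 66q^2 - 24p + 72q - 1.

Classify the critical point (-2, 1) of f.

local maximum

The mixed partial ∂²f/∂p∂q is 0, so the Hessian at any point is diag(f_pp, f_qq) = diag(6(p - 1), 12(-3q^2 + 12q - 11)).
At (-2, 1): H = diag(-18, -24).
Both eigenvalues are negative, so H is negative definite: a local maximum.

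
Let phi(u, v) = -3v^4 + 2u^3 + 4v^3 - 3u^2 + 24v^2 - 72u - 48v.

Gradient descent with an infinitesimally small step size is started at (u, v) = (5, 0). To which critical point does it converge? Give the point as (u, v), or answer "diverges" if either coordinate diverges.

(4, 1)

phi is separable, so gradient descent decouples: u follows -∂phi/∂u, v follows -∂phi/∂v.
∂phi/∂u = 6(u - 4)(u + 3); at u=5 this is 48, so u decreases.
∂phi/∂v = -12(v - 2)(v - 1)(v + 2); at v=0 this is -48, so v increases.
u converges to its nearest critical value 4 (a local min of the u-part); v converges to 1. The iterate converges to (4, 1).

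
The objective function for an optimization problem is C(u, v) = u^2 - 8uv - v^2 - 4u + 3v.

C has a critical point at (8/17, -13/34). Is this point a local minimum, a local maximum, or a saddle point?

The Hessian of C is constant: H = [[2, -8], [-8, -2]].
det(H) = 2·(-2) − (-8)² = -68.
Since det(H) < 0, H is indefinite and the critical point is a saddle point.

saddle point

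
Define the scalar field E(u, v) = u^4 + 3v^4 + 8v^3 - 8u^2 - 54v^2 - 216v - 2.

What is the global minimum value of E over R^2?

E(u,v) separates as P(u) + Q(v) − 2, so its minimum is min P + min Q − 2.
P'(u) = 4u(u - 2)(u + 2) vanishes at u ∈ {-2, 0, 2}; Q'(v) = 12(v - 3)(v + 2)(v + 3) vanishes at v ∈ {-3, -2, 3}.
Local minima of P (where P''>0): P(-2)=-16, P(2)=-16. Local minima of Q: Q(-3)=189, Q(3)=-675.
So the global minimum of E is P(-2) + Q(3) − 2 = -16 − 675 − 2 = -693, attained at (-2, 3).

-693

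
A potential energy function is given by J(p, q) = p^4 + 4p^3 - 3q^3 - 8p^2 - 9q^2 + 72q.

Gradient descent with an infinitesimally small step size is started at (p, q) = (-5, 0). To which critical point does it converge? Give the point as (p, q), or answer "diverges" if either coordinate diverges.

(-4, -4)

J is separable, so gradient descent decouples: p follows -∂J/∂p, q follows -∂J/∂q.
∂J/∂p = 4p(p - 1)(p + 4); at p=-5 this is -120, so p increases.
∂J/∂q = -9(q - 2)(q + 4); at q=0 this is 72, so q decreases.
p converges to its nearest critical value -4 (a local min of the p-part); q converges to -4. The iterate converges to (-4, -4).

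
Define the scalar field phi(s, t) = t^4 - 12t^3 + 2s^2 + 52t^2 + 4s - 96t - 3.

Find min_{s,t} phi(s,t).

phi(s,t) separates as P(s) + Q(t) − 3, so its minimum is min P + min Q − 3.
P'(s) = 4s + 4 vanishes at s ∈ {-1}; Q'(t) = 4(t - 4)(t - 3)(t - 2) vanishes at t ∈ {2, 3, 4}.
Local minima of P (where P''>0): P(-1)=-2. Local minima of Q: Q(2)=-64, Q(4)=-64.
So the global minimum of phi is P(-1) + Q(2) − 3 = -2 − 64 − 3 = -69, attained at (-1, 2).

-69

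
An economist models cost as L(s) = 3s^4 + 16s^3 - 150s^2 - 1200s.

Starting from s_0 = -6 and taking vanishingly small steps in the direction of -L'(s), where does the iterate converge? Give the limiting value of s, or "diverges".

-5

L'(s) = 12(s - 5)(s + 4)(s + 5), so L'(-6) = -264.
Gradient descent moves in the -L' direction, i.e. s is increasing.
The nearest critical point in that direction is s = -5, where L'' = 120 > 0 (a local minimum). The iterate converges there.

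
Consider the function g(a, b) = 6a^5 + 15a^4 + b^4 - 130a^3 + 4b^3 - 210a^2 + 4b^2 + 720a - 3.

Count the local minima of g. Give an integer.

g separates as a function of a plus a function of b, so ∇g=0 decouples.
∂g/∂a = 30(a - 3)(a - 1)(a + 2)(a + 4) = 0 at a ∈ {-4, -2, 1, 3}; ∂g/∂b = 4b(b + 1)(b + 2) = 0 at b ∈ {-2, -1, 0}.
The Hessian is diagonal: diag(g_aa, g_bb). Second derivatives: g_aa(-4)=-2100, g_aa(-2)=900, g_aa(1)=-900, g_aa(3)=2100; g_bb(-2)=8, g_bb(-1)=-4, g_bb(0)=8.
Local minima occur where both diagonal entries positive: (-2, -2), (-2, 0), (3, -2), (3, 0). Count: 4.

4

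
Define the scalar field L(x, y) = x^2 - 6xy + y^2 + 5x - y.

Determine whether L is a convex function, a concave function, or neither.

neither

L is quadratic, so its Hessian is the constant matrix H = [[2, -6], [-6, 2]].
det(H) = -32, tr(H) = 4.
det(H) < 0, so H is indefinite: neither convex nor concave.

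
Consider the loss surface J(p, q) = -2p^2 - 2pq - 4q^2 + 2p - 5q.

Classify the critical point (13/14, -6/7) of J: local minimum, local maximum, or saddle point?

The Hessian of J is constant: H = [[-4, -2], [-2, -8]].
det(H) = (-4)·(-8) − (-2)² = 28.
det(H) > 0 and tr(H) = -12 < 0, so H is negative definite and the point is a local maximum.

local maximum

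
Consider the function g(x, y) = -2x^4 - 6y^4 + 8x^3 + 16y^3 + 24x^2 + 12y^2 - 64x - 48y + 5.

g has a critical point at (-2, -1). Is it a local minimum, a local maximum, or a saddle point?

local maximum

The mixed partial ∂²g/∂x∂y is 0, so the Hessian at any point is diag(g_xx, g_yy) = diag(24(-x^2 + 2x + 2), 24(-3y^2 + 4y + 1)).
At (-2, -1): H = diag(-144, -144).
Both eigenvalues are negative, so H is negative definite: a local maximum.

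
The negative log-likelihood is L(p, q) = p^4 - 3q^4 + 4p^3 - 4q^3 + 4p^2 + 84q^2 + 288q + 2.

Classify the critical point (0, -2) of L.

local minimum

The mixed partial ∂²L/∂p∂q is 0, so the Hessian at any point is diag(L_pp, L_qq) = diag(4(3p^2 + 6p + 2), 12(-3q^2 - 2q + 14)).
At (0, -2): H = diag(8, 72).
Both eigenvalues are positive, so H is positive definite: a local minimum.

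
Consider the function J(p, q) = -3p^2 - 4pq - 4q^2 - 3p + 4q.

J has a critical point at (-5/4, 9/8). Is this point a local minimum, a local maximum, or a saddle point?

local maximum

The Hessian of J is constant: H = [[-6, -4], [-4, -8]].
det(H) = (-6)·(-8) − (-4)² = 32.
det(H) > 0 and tr(H) = -14 < 0, so H is negative definite and the point is a local maximum.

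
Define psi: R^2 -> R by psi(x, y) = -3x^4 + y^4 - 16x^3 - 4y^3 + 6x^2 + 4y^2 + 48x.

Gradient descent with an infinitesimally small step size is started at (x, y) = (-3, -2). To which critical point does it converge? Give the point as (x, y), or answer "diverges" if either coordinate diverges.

(-1, 0)

psi is separable, so gradient descent decouples: x follows -∂psi/∂x, y follows -∂psi/∂y.
∂psi/∂x = -12(x - 1)(x + 1)(x + 4); at x=-3 this is -96, so x increases.
∂psi/∂y = 4y(y - 2)(y - 1); at y=-2 this is -96, so y increases.
x converges to its nearest critical value -1 (a local min of the x-part); y converges to 0. The iterate converges to (-1, 0).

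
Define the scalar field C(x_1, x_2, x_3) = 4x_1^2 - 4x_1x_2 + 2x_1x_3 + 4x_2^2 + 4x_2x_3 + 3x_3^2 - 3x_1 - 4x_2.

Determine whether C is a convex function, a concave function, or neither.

C is quadratic, so its Hessian is the constant matrix H = [[8, -4, 2], [-4, 8, 4], [2, 4, 6]].
Leading principal minors: 8, 48, 64.
All positive ⇒ H ≻ 0 ⇒ convex.

convex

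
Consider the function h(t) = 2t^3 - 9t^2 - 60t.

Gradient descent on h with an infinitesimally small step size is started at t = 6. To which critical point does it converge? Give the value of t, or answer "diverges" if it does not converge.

5

h'(t) = 6(t - 5)(t + 2), so h'(6) = 48.
Gradient descent moves in the -h' direction, i.e. t is decreasing.
The nearest critical point in that direction is t = 5, where h'' = 42 > 0 (a local minimum). The iterate converges there.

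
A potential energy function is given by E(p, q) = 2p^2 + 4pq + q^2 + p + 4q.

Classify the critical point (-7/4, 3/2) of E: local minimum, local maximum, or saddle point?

saddle point

The Hessian of E is constant: H = [[4, 4], [4, 2]].
det(H) = 4·2 − 4² = -8.
Since det(H) < 0, H is indefinite and the critical point is a saddle point.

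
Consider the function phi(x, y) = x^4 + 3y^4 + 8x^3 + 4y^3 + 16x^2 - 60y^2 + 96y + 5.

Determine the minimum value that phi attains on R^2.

-827

phi(x,y) separates as P(x) + Q(y) + 5, so its minimum is min P + min Q + 5.
P'(x) = 4x(x + 2)(x + 4) vanishes at x ∈ {-4, -2, 0}; Q'(y) = 12(y - 2)(y - 1)(y + 4) vanishes at y ∈ {-4, 1, 2}.
Local minima of P (where P''>0): P(-4)=0, P(0)=0. Local minima of Q: Q(-4)=-832, Q(2)=32.
So the global minimum of phi is P(-4) + Q(-4) + 5 = 0 − 832 + 5 = -827, attained at (-4, -4).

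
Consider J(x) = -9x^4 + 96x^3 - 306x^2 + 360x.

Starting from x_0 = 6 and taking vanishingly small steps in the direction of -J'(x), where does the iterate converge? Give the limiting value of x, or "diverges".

J'(x) = -36(x - 5)(x - 2)(x - 1), so J'(6) = -720.
Gradient descent moves in the -J' direction, i.e. x is increasing.
There is no critical point above x=6, and J' keeps the same sign, so the iterate runs off to +∞.

diverges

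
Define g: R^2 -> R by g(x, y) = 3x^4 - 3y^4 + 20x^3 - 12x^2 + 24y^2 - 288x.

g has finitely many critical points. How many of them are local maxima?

2

g separates as a function of x plus a function of y, so ∇g=0 decouples.
∂g/∂x = 12(x - 2)(x + 3)(x + 4) = 0 at x ∈ {-4, -3, 2}; ∂g/∂y = -12y(y - 2)(y + 2) = 0 at y ∈ {-2, 0, 2}.
The Hessian is diagonal: diag(g_xx, g_yy). Second derivatives: g_xx(-4)=72, g_xx(-3)=-60, g_xx(2)=360; g_yy(-2)=-96, g_yy(0)=48, g_yy(2)=-96.
Local maxima occur where both diagonal entries negative: (-3, -2), (-3, 2). Count: 2.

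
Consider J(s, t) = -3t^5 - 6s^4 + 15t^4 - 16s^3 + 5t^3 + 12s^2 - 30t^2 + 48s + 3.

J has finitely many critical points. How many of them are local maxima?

J separates as a function of s plus a function of t, so ∇J=0 decouples.
∂J/∂s = -24(s - 1)(s + 1)(s + 2) = 0 at s ∈ {-2, -1, 1}; ∂J/∂t = -15t(t - 4)(t - 1)(t + 1) = 0 at t ∈ {-1, 0, 1, 4}.
The Hessian is diagonal: diag(J_ss, J_tt). Second derivatives: J_ss(-2)=-72, J_ss(-1)=48, J_ss(1)=-144; J_tt(-1)=150, J_tt(0)=-60, J_tt(1)=90, J_tt(4)=-900.
Local maxima occur where both diagonal entries negative: (-2, 0), (-2, 4), (1, 0), (1, 4). Count: 4.

4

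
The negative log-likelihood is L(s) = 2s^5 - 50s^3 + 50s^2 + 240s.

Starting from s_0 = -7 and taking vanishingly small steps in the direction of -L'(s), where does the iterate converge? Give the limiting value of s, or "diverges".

diverges

L'(s) = 10(s - 3)(s - 2)(s + 1)(s + 4), so L'(-7) = 16200.
Gradient descent moves in the -L' direction, i.e. s is decreasing.
There is no critical point below s=-7, and L' keeps the same sign, so the iterate runs off to −∞.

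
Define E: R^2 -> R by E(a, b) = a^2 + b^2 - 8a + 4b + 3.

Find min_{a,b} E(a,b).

E(a,b) separates as P(a) + Q(b) + 3, so its minimum is min P + min Q + 3.
P'(a) = 2a - 8 vanishes at a ∈ {4}; Q'(b) = 2b + 4 vanishes at b ∈ {-2}.
Local minima of P (where P''>0): P(4)=-16. Local minima of Q: Q(-2)=-4.
So the global minimum of E is P(4) + Q(-2) + 3 = -16 − 4 + 3 = -17, attained at (4, -2).

-17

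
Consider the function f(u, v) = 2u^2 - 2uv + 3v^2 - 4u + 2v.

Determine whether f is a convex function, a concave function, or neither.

convex

f is quadratic, so its Hessian is the constant matrix H = [[4, -2], [-2, 6]].
det(H) = 20, tr(H) = 10.
det(H) > 0 and tr(H) > 0, so H is positive definite everywhere: convex.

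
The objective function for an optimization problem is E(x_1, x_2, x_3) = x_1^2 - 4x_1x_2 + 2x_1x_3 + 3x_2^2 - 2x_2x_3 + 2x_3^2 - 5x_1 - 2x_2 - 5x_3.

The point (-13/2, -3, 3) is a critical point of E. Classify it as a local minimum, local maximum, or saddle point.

The Hessian is constant: H = [[2, -4, 2], [-4, 6, -2], [2, -2, 4]].
Leading principal minors: Δ₁ = 2, Δ₂ = -4, Δ₃ = -16.
The minors fit neither the all-positive nor the alternating-sign pattern, so H is indefinite: a saddle point.

saddle point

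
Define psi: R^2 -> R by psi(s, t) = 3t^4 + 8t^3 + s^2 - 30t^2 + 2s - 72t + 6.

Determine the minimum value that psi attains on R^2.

-147

psi(s,t) separates as P(s) + Q(t) + 6, so its minimum is min P + min Q + 6.
P'(s) = 2s + 2 vanishes at s ∈ {-1}; Q'(t) = 12(t - 2)(t + 1)(t + 3) vanishes at t ∈ {-3, -1, 2}.
Local minima of P (where P''>0): P(-1)=-1. Local minima of Q: Q(-3)=-27, Q(2)=-152.
So the global minimum of psi is P(-1) + Q(2) + 6 = -1 − 152 + 6 = -147, attained at (-1, 2).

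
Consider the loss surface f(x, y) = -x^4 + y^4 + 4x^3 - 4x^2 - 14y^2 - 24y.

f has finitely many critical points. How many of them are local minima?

f separates as a function of x plus a function of y, so ∇f=0 decouples.
∂f/∂x = -4x(x - 2)(x - 1) = 0 at x ∈ {0, 1, 2}; ∂f/∂y = 4(y - 3)(y + 1)(y + 2) = 0 at y ∈ {-2, -1, 3}.
The Hessian is diagonal: diag(f_xx, f_yy). Second derivatives: f_xx(0)=-8, f_xx(1)=4, f_xx(2)=-8; f_yy(-2)=20, f_yy(-1)=-16, f_yy(3)=80.
Local minima occur where both diagonal entries positive: (1, -2), (1, 3). Count: 2.

2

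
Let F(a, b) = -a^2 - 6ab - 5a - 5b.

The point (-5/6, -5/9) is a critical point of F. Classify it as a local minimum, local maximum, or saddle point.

saddle point

The Hessian of F is constant: H = [[-2, -6], [-6, 0]].
det(H) = (-2)·0 − (-6)² = -36.
Since det(H) < 0, H is indefinite and the critical point is a saddle point.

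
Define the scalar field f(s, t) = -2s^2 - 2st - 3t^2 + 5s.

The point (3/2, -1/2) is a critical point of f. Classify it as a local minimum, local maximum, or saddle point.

The Hessian of f is constant: H = [[-4, -2], [-2, -6]].
det(H) = (-4)·(-6) − (-2)² = 20.
det(H) > 0 and tr(H) = -10 < 0, so H is negative definite and the point is a local maximum.

local maximum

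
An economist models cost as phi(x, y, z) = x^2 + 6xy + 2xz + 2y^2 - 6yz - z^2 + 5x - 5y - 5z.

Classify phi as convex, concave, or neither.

phi is quadratic, so its Hessian is the constant matrix H = [[2, 6, 2], [6, 4, -6], [2, -6, -2]].
Leading principal minors: 2, -28, -176.
Neither pattern holds ⇒ H is indefinite ⇒ neither convex nor concave.

neither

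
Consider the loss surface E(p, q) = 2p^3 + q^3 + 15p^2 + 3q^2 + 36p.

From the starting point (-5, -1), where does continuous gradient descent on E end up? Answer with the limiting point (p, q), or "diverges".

diverges

E is separable, so gradient descent decouples: p follows -∂E/∂p, q follows -∂E/∂q.
∂E/∂p = 6(p + 2)(p + 3); at p=-5 this is 36, so p decreases.
∂E/∂q = 3q(q + 2); at q=-1 this is -3, so q increases.
The p-coordinate has no critical point in that direction and runs off to infinity.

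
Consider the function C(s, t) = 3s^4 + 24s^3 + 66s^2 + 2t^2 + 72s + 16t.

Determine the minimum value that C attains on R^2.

C(s,t) separates as P(s) + Q(t), so its minimum is min P + min Q.
P'(s) = 12(s + 1)(s + 2)(s + 3) vanishes at s ∈ {-3, -2, -1}; Q'(t) = 4(t + 4) vanishes at t ∈ {-4}.
Local minima of P (where P''>0): P(-3)=-27, P(-1)=-27. Local minima of Q: Q(-4)=-32.
So the global minimum of C is P(-3) + Q(-4) = -27 − 32 = -59, attained at (-3, -4).

-59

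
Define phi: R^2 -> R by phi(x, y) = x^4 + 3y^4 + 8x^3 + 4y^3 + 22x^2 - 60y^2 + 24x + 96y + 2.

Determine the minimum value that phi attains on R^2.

phi(x,y) separates as P(x) + Q(y) + 2, so its minimum is min P + min Q + 2.
P'(x) = 4(x + 1)(x + 2)(x + 3) vanishes at x ∈ {-3, -2, -1}; Q'(y) = 12(y - 2)(y - 1)(y + 4) vanishes at y ∈ {-4, 1, 2}.
Local minima of P (where P''>0): P(-3)=-9, P(-1)=-9. Local minima of Q: Q(-4)=-832, Q(2)=32.
So the global minimum of phi is P(-3) + Q(-4) + 2 = -9 − 832 + 2 = -839, attained at (-3, -4).

-839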